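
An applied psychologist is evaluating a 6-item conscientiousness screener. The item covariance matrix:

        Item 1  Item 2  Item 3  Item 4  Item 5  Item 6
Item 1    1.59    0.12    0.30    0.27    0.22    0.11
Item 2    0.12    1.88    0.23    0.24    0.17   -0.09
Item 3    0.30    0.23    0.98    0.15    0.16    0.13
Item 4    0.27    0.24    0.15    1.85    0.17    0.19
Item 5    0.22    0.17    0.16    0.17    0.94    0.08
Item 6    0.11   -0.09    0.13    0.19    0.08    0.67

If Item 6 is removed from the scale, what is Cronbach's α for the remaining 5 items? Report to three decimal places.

Remaining items: Item 1, Item 2, Item 3, Item 4, Item 5 (k = 5).
Σσ²ᵢ = 1.59 + 1.88 + 0.98 + 1.85 + 0.94 = 7.24
σ²_total = 7.24 + 2 × 2.03 = 11.30
α (item deleted) = (5/4)·(1 − 7.24/11.30) = 0.449

α = 0.449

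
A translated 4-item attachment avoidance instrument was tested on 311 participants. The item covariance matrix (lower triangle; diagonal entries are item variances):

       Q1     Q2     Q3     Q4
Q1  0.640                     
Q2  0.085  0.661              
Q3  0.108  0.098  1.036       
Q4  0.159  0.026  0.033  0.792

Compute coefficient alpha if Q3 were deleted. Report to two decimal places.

Remaining items: Q1, Q2, Q4 (k = 3).
Σσᵢ² = 0.640 + 0.661 + 0.792 = 2.093
σ²_T = 2.093 + 2 × 0.270 = 2.633
α (item deleted) = (3/2)·(1 − 2.093/2.633) = 0.31

α = 0.31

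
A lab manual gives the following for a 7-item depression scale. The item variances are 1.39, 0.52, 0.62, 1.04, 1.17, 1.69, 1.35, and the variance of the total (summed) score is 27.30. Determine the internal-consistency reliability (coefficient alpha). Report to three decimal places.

α = 0.834

sum of item variances = 1.39 + 0.52 + 0.62 + 1.04 + 1.17 + 1.69 + 1.35 = 7.78
α = (k/(k−1))·(1 − sum of item variances/σ²_T) = (7/6)·(1 − 7.78/27.30) = 0.834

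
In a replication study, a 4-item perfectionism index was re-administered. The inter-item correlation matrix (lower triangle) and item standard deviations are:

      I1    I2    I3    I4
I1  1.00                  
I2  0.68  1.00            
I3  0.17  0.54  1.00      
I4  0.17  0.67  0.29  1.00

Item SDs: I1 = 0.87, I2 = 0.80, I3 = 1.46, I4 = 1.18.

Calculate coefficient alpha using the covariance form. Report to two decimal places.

coefficient alpha = 0.69

Σσ²ᵢ = 0.87² + 0.80² + 1.46² + 1.18² = 4.9209
Covariances σ_ij = r_ij · s_i · s_j:
  σ(I1,I2) = 0.68 × 0.87 × 0.80 = 0.4733
  σ(I1,I3) = 0.17 × 0.87 × 1.46 = 0.2159
  σ(I1,I4) = 0.17 × 0.87 × 1.18 = 0.1745
  σ(I2,I3) = 0.54 × 0.80 × 1.46 = 0.6307
  σ(I2,I4) = 0.67 × 0.80 × 1.18 = 0.6325
  σ(I3,I4) = 0.29 × 1.46 × 1.18 = 0.4996
σ²_T = Σσ²ᵢ + 2·Σσ_ij = 4.9209 + 2 × 2.6265 = 10.1739
α = (4/3)·(1 − 4.9209/10.1739) = 0.69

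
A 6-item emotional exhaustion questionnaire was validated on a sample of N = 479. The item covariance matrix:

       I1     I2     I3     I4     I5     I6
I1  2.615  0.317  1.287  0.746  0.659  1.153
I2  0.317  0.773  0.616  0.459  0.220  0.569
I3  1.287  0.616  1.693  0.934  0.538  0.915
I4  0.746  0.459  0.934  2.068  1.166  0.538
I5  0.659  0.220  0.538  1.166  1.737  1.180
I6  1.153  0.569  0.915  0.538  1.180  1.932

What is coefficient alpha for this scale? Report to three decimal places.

Σσ²ᵢ = 2.615 + 0.773 + 1.693 + 2.068 + 1.737 + 1.932 = 10.818
Sum of off-diagonal covariances = 11.297
σ²_total = 10.818 + 2 × 11.297 = 33.412
α = (k/(k−1))·(1 − Σσ²ᵢ/σ²_total) = (6/5)·(1 − 10.818/33.412) = 0.811

coefficient alpha = 0.811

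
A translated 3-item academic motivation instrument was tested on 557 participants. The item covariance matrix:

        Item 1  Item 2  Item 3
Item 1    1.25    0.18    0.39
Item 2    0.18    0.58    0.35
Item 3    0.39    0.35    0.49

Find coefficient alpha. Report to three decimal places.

coefficient alpha = 0.663

Σσ²ᵢ = 1.25 + 0.58 + 0.49 = 2.32
Sum of off-diagonal covariances = 0.92
σ²_T = 2.32 + 2 × 0.92 = 4.16
α = (k/(k−1))·(1 − Σσ²ᵢ/σ²_T) = (3/2)·(1 − 2.32/4.16) = 0.663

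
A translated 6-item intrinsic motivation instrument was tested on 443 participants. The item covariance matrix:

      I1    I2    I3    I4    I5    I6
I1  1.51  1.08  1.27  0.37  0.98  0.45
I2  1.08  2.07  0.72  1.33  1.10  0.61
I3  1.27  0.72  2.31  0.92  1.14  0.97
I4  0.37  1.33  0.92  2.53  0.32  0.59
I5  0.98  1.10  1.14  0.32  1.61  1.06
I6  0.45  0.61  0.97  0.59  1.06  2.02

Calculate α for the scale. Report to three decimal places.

α = 0.818

Σσ²ᵢ = 1.51 + 2.07 + 2.31 + 2.53 + 1.61 + 2.02 = 12.05
Σ_{i<j} σ_ij = 12.91
σ²_T = 12.05 + 2 × 12.91 = 37.87
α = (k/(k−1))·(1 − Σσ²ᵢ/σ²_T) = (6/5)·(1 − 12.05/37.87) = 0.818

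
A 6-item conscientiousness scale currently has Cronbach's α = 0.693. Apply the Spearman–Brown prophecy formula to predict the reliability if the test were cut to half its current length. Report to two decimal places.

Length factor m = 1/2
α' = m·α / (1 − (1−m)·α)
   = 1/2 × 0.693 / (1 − (1 − 1/2) × 0.693)
   = 0.3465 / 0.6535 = 0.53

predicted reliability = 0.53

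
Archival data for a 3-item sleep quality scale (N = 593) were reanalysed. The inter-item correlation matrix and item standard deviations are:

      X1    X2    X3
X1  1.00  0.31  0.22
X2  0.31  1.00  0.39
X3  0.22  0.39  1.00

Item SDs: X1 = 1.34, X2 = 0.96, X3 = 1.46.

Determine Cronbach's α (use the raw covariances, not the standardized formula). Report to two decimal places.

Cronbach's α = 0.54

Σσ²ᵢ = 1.34² + 0.96² + 1.46² = 4.8488
Covariances σ_ij = r_ij · s_i · s_j:
  σ(X1,X2) = 0.31 × 1.34 × 0.96 = 0.3988
  σ(X1,X3) = 0.22 × 1.34 × 1.46 = 0.4304
  σ(X2,X3) = 0.39 × 0.96 × 1.46 = 0.5466
σ²_T = Σσ²ᵢ + 2·Σσ_ij = 4.8488 + 2 × 1.3758 = 7.6004
α = (3/2)·(1 − 4.8488/7.6004) = 0.54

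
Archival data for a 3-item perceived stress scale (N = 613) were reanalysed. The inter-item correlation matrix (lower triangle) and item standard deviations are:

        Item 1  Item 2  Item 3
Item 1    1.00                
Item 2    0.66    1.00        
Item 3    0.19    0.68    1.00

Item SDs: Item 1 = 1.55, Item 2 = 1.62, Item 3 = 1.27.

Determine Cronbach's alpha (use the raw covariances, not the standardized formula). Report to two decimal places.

Cronbach's alpha = 0.76

Σσ²ᵢ = 1.55² + 1.62² + 1.27² = 6.6398
Covariances σ_ij = r_ij · s_i · s_j:
  σ(Item 1,Item 2) = 0.66 × 1.55 × 1.62 = 1.6573
  σ(Item 1,Item 3) = 0.19 × 1.55 × 1.27 = 0.3740
  σ(Item 2,Item 3) = 0.68 × 1.62 × 1.27 = 1.3990
σ²_T = Σσ²ᵢ + 2·Σσ_ij = 6.6398 + 2 × 3.4303 = 13.5004
α = (3/2)·(1 − 6.6398/13.5004) = 0.76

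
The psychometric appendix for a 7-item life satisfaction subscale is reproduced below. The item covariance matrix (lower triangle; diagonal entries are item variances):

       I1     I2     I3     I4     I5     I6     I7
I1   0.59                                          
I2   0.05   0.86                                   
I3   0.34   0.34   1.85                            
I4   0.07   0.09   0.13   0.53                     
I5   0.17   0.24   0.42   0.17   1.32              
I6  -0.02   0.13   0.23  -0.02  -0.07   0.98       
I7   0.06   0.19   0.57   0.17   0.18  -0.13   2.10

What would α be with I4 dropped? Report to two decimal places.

α = 0.49

Remaining items: I1, I2, I3, I5, I6, I7 (k = 6).
Σσ²ᵢ = 0.59 + 0.86 + 1.85 + 1.32 + 0.98 + 2.10 = 7.70
σ²_total = 7.70 + 2 × 2.70 = 13.10
α (item deleted) = (6/5)·(1 − 7.70/13.10) = 0.49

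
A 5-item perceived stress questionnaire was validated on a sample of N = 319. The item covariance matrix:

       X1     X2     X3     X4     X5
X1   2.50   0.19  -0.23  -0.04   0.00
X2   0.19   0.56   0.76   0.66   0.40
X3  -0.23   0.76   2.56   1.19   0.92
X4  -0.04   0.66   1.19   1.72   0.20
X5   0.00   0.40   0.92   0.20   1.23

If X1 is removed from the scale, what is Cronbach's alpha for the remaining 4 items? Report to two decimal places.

Remaining items: X2, X3, X4, X5 (k = 4).
ΣVar(i) = 0.56 + 2.56 + 1.72 + 1.23 = 6.07
σ²_total = 6.07 + 2 × 4.13 = 14.33
α (item deleted) = (4/3)·(1 − 6.07/14.33) = 0.77

Cronbach's alpha = 0.77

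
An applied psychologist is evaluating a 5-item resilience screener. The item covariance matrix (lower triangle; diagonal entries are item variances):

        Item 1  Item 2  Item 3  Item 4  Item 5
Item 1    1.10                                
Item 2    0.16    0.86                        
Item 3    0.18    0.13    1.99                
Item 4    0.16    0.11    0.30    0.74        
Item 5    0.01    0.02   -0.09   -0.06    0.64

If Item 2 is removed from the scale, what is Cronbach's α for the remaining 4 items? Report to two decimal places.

α = 0.24

Remaining items: Item 1, Item 3, Item 4, Item 5 (k = 4).
ΣVar(i) = 1.10 + 1.99 + 0.74 + 0.64 = 4.47
total variance = 4.47 + 2 × 0.50 = 5.47
α (item deleted) = (4/3)·(1 − 4.47/5.47) = 0.24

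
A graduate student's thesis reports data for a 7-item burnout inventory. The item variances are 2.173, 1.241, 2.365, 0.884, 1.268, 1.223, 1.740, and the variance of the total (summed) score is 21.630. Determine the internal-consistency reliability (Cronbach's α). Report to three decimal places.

ΣVar(i) = 2.173 + 1.241 + 2.365 + 0.884 + 1.268 + 1.223 + 1.740 = 10.894
α = (k/(k−1))·(1 − ΣVar(i)/Var(T)) = (7/6)·(1 − 10.894/21.630) = 0.579

α = 0.579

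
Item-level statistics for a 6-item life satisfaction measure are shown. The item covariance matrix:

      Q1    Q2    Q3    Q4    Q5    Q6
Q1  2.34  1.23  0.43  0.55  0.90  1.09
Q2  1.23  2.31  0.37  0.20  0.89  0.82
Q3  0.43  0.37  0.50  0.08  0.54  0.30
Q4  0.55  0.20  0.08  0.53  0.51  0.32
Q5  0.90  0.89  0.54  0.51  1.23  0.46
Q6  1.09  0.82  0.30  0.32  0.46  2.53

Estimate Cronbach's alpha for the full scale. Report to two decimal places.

α = 0.78

sum of item variances = 2.34 + 2.31 + 0.50 + 0.53 + 1.23 + 2.53 = 9.44
Sum of the distinct covariances = 8.69
Var(T) = 9.44 + 2 × 8.69 = 26.82
α = (k/(k−1))·(1 − sum of item variances/Var(T)) = (6/5)·(1 − 9.44/26.82) = 0.78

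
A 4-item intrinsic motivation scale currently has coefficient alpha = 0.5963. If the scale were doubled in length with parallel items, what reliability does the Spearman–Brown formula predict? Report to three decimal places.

predicted reliability = 0.747

Length factor m = 2
α' = m·α / (1 + (m−1)·α)
   = 2 × 0.5963 / (1 + (2 − 1) × 0.5963)
   = 1.1926 / 1.5963 = 0.747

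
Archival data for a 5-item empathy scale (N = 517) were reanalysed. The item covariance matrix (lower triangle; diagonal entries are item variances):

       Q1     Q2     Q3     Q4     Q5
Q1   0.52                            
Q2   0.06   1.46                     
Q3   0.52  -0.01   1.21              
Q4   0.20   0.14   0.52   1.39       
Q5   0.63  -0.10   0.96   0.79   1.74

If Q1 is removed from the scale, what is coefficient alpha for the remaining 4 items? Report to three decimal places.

coefficient alpha = 0.590

Remaining items: Q2, Q3, Q4, Q5 (k = 4).
Σσ²ᵢ = 1.46 + 1.21 + 1.39 + 1.74 = 5.80
σ²_total = 5.80 + 2 × 2.30 = 10.40
α (item deleted) = (4/3)·(1 − 5.80/10.40) = 0.590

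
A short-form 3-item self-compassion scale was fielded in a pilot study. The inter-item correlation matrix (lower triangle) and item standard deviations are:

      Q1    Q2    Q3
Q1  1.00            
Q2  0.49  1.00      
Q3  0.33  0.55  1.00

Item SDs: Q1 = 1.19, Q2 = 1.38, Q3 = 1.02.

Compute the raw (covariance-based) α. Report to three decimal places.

Σσ²ᵢ = 1.19² + 1.38² + 1.02² = 4.3609
Covariances σ_ij = r_ij · s_i · s_j:
  σ(Q1,Q2) = 0.49 × 1.19 × 1.38 = 0.8047
  σ(Q1,Q3) = 0.33 × 1.19 × 1.02 = 0.4006
  σ(Q2,Q3) = 0.55 × 1.38 × 1.02 = 0.7742
σ²_T = Σσ²ᵢ + 2·Σσ_ij = 4.3609 + 2 × 1.9795 = 8.3199
α = (3/2)·(1 − 4.3609/8.3199) = 0.714

α = 0.714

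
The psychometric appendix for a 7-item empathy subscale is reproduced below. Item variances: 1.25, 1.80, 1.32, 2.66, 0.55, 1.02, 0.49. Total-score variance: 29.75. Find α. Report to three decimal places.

α = 0.810

sum of item variances = 1.25 + 1.80 + 1.32 + 2.66 + 0.55 + 1.02 + 0.49 = 9.09
α = (k/(k−1))·(1 − sum of item variances/σ²_total) = (7/6)·(1 − 9.09/29.75) = 0.810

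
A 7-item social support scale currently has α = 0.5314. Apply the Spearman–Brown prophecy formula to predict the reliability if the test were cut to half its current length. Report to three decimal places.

Length factor m = 1/2
α' = m·α / (1 − (1−m)·α)
   = 1/2 × 0.5314 / (1 − (1 − 1/2) × 0.5314)
   = 0.2657 / 0.7343 = 0.362

predicted reliability = 0.362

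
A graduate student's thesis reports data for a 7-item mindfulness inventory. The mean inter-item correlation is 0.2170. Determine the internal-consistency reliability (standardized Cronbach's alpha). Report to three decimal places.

Standardized α = k·r̄ / (1 + (k−1)·r̄) = 7 × 0.2170 / (1 + 6 × 0.2170)
  = 1.5190 / 2.3020 = 0.660

α = 0.660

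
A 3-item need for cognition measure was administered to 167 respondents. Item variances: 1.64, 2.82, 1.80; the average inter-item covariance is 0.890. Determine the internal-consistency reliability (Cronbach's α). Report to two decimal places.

α = 0.69

Σσ²ᵢ = 1.64 + 2.82 + 1.80 = 6.26
Sum of the 3 distinct covariances = 3 × 0.890 = 2.670
σ²_T = Σσ²ᵢ + 2·Σcov = 6.26 + 2 × 2.670 = 11.600
α = (3/2)·(1 − 6.26/11.600) = 0.69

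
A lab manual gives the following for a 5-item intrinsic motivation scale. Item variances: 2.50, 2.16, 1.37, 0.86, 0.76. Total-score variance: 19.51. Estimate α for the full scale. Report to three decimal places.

α = 0.760

Σσ²ᵢ = 2.50 + 2.16 + 1.37 + 0.86 + 0.76 = 7.65
α = (k/(k−1))·(1 − Σσ²ᵢ/total variance) = (5/4)·(1 − 7.65/19.51) = 0.760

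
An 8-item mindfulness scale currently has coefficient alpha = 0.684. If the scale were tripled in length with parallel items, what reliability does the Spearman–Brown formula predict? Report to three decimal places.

Length factor m = 3
α' = m·α / (1 + (m−1)·α)
   = 3 × 0.684 / (1 + (3 − 1) × 0.684)
   = 2.0520 / 2.3680 = 0.867

predicted reliability = 0.867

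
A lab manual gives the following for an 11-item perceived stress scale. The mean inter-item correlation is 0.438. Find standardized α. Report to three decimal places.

Standardized α = k·r̄ / (1 + (k−1)·r̄) = 11 × 0.438 / (1 + 10 × 0.438)
  = 4.8180 / 5.3800 = 0.896

standardized α = 0.896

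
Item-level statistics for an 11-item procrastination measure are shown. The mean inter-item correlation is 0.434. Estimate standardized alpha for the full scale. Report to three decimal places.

Standardized α = k·r̄ / (1 + (k−1)·r̄) = 11 × 0.434 / (1 + 10 × 0.434)
  = 4.7740 / 5.3400 = 0.894

α = 0.894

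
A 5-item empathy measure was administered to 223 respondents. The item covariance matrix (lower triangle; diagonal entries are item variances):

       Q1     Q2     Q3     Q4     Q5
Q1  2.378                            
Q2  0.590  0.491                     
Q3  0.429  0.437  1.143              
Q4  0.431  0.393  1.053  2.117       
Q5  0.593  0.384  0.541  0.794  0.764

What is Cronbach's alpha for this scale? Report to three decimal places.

Σσ²ᵢ = 2.378 + 0.491 + 1.143 + 2.117 + 0.764 = 6.893
Sum of off-diagonal covariances = 5.645
Var(T) = 6.893 + 2 × 5.645 = 18.183
α = (k/(k−1))·(1 − Σσ²ᵢ/Var(T)) = (5/4)·(1 − 6.893/18.183) = 0.776

α = 0.776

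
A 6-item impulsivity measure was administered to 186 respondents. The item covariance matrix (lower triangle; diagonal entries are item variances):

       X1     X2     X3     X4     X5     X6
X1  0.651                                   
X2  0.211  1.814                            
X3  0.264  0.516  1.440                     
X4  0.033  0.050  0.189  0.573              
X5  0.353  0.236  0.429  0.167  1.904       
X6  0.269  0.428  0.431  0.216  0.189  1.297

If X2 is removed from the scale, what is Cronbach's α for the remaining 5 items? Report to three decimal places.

α = 0.580

Remaining items: X1, X3, X4, X5, X6 (k = 5).
Σσ²ᵢ = 0.651 + 1.440 + 0.573 + 1.904 + 1.297 = 5.865
total variance = 5.865 + 2 × 2.540 = 10.945
α (item deleted) = (5/4)·(1 − 5.865/10.945) = 0.580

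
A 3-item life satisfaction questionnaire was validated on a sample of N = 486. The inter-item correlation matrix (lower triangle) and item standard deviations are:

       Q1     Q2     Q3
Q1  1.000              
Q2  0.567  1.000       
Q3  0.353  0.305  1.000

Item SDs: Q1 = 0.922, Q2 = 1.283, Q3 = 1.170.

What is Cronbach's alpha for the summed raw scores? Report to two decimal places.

Σσ²ᵢ = 0.922² + 1.283² + 1.170² = 3.8651
Covariances σ_ij = r_ij · s_i · s_j:
  σ(Q1,Q2) = 0.567 × 0.922 × 1.283 = 0.6707
  σ(Q1,Q3) = 0.353 × 0.922 × 1.170 = 0.3808
  σ(Q2,Q3) = 0.305 × 1.283 × 1.170 = 0.4578
σ²_T = Σσ²ᵢ + 2·Σσ_ij = 3.8651 + 2 × 1.5093 = 6.8837
α = (3/2)·(1 − 3.8651/6.8837) = 0.66

α = 0.66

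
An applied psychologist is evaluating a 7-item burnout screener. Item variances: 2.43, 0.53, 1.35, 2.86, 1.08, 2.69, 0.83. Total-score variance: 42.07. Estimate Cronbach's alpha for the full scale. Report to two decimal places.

Σσ²ᵢ = 2.43 + 0.53 + 1.35 + 2.86 + 1.08 + 2.69 + 0.83 = 11.77
α = (k/(k−1))·(1 − Σσ²ᵢ/σ²_T) = (7/6)·(1 − 11.77/42.07) = 0.84

α = 0.84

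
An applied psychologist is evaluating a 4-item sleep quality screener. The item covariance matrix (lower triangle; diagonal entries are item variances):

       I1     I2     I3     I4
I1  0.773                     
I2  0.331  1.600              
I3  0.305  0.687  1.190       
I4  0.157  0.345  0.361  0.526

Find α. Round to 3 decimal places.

α = 0.689

Σσᵢ² = 0.773 + 1.600 + 1.190 + 0.526 = 4.089
Sum of off-diagonal covariances = 2.186
σ²_T = 4.089 + 2 × 2.186 = 8.461
α = (k/(k−1))·(1 − Σσᵢ²/σ²_T) = (4/3)·(1 − 4.089/8.461) = 0.689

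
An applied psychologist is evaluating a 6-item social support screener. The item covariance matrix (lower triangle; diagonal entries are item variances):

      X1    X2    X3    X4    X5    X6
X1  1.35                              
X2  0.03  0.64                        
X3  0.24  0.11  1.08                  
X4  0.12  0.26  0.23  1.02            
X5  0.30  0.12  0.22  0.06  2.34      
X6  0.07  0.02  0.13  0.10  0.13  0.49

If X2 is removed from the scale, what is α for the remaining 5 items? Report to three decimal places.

Remaining items: X1, X3, X4, X5, X6 (k = 5).
Σσᵢ² = 1.35 + 1.08 + 1.02 + 2.34 + 0.49 = 6.28
σ²_T = 6.28 + 2 × 1.60 = 9.48
α (item deleted) = (5/4)·(1 − 6.28/9.48) = 0.422

α = 0.422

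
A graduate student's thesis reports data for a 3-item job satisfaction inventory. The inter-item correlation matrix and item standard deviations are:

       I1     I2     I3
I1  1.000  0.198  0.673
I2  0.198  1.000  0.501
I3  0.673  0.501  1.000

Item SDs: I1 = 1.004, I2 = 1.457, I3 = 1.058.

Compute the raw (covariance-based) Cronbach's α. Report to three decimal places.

Σσ²ᵢ = 1.004² + 1.457² + 1.058² = 4.2502
Covariances σ_ij = r_ij · s_i · s_j:
  σ(I1,I2) = 0.198 × 1.004 × 1.457 = 0.2896
  σ(I1,I3) = 0.673 × 1.004 × 1.058 = 0.7149
  σ(I2,I3) = 0.501 × 1.457 × 1.058 = 0.7723
σ²_T = Σσ²ᵢ + 2·Σσ_ij = 4.2502 + 2 × 1.7768 = 7.8038
α = (3/2)·(1 − 4.2502/7.8038) = 0.683

α = 0.683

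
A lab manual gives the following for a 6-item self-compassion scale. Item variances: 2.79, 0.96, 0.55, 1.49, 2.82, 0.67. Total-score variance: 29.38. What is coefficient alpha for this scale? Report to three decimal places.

Σσᵢ² = 2.79 + 0.96 + 0.55 + 1.49 + 2.82 + 0.67 = 9.28
α = (k/(k−1))·(1 − Σσᵢ²/Var(T)) = (6/5)·(1 − 9.28/29.38) = 0.821

coefficient alpha = 0.821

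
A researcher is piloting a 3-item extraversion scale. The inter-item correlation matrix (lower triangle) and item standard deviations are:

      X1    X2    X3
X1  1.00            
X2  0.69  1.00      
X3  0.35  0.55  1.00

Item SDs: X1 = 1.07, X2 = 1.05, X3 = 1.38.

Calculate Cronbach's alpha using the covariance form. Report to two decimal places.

Cronbach's alpha = 0.75

Σσ²ᵢ = 1.07² + 1.05² + 1.38² = 4.1518
Covariances σ_ij = r_ij · s_i · s_j:
  σ(X1,X2) = 0.69 × 1.07 × 1.05 = 0.7752
  σ(X1,X3) = 0.35 × 1.07 × 1.38 = 0.5168
  σ(X2,X3) = 0.55 × 1.05 × 1.38 = 0.7970
σ²_T = Σσ²ᵢ + 2·Σσ_ij = 4.1518 + 2 × 2.0890 = 8.3298
α = (3/2)·(1 − 4.1518/8.3298) = 0.75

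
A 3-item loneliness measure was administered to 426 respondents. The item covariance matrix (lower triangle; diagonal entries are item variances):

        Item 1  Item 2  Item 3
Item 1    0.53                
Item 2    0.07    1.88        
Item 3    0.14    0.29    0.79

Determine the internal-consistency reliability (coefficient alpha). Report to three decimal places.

sum of item variances = 0.53 + 1.88 + 0.79 = 3.20
Σ_{i<j} σ_ij = 0.50
σ²_total = 3.20 + 2 × 0.50 = 4.20
α = (k/(k−1))·(1 − sum of item variances/σ²_total) = (3/2)·(1 − 3.20/4.20) = 0.357

α = 0.357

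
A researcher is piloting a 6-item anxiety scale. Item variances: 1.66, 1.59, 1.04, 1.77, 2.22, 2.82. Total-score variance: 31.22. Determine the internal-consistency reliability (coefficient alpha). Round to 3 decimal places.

Σσ²ᵢ = 1.66 + 1.59 + 1.04 + 1.77 + 2.22 + 2.82 = 11.10
α = (k/(k−1))·(1 − Σσ²ᵢ/Var(T)) = (6/5)·(1 − 11.10/31.22) = 0.773

coefficient alpha = 0.773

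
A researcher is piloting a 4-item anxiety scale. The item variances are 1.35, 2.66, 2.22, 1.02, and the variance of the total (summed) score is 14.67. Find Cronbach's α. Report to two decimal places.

α = 0.67

Σσᵢ² = 1.35 + 2.66 + 2.22 + 1.02 = 7.25
α = (k/(k−1))·(1 − Σσᵢ²/σ²_T) = (4/3)·(1 − 7.25/14.67) = 0.67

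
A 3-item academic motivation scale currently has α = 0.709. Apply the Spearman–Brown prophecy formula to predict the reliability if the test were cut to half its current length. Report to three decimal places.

Length factor m = 1/2
α' = m·α / (1 − (1−m)·α)
   = 1/2 × 0.709 / (1 − (1 − 1/2) × 0.709)
   = 0.3545 / 0.6455 = 0.549

predicted reliability = 0.549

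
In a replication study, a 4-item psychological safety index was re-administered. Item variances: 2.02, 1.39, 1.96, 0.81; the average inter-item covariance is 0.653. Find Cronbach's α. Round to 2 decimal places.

Cronbach's α = 0.75

Σσᵢ² = 2.02 + 1.39 + 1.96 + 0.81 = 6.18
Sum of the 6 distinct covariances = 6 × 0.653 = 3.918
total variance = Σσᵢ² + 2·Σcov = 6.18 + 2 × 3.918 = 14.016
α = (4/3)·(1 − 6.18/14.016) = 0.75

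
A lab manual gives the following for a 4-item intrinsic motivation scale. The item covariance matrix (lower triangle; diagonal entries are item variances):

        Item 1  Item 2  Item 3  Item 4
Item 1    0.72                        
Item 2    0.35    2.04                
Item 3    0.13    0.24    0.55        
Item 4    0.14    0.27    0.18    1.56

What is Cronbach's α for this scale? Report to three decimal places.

Cronbach's α = 0.466

Σσ²ᵢ = 0.72 + 2.04 + 0.55 + 1.56 = 4.87
Sum of off-diagonal covariances = 1.31
total variance = 4.87 + 2 × 1.31 = 7.49
α = (k/(k−1))·(1 − Σσ²ᵢ/total variance) = (4/3)·(1 − 4.87/7.49) = 0.466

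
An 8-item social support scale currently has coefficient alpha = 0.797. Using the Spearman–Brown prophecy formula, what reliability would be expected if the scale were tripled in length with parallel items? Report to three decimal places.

predicted reliability = 0.922

Length factor m = 3
α' = m·α / (1 + (m−1)·α)
   = 3 × 0.797 / (1 + (3 − 1) × 0.797)
   = 2.3910 / 2.5940 = 0.922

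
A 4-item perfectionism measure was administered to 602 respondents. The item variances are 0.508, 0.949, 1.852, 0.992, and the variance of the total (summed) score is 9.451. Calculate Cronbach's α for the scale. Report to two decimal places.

Σσᵢ² = 0.508 + 0.949 + 1.852 + 0.992 = 4.301
α = (k/(k−1))·(1 − Σσᵢ²/σ²_total) = (4/3)·(1 − 4.301/9.451) = 0.73

α = 0.73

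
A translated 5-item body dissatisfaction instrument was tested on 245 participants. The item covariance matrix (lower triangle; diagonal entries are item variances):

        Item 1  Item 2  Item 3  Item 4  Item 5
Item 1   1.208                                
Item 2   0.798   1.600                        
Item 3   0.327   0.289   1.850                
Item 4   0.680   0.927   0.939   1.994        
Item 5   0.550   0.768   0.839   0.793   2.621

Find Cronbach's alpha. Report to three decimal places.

Σσᵢ² = 1.208 + 1.600 + 1.850 + 1.994 + 2.621 = 9.273
Σ_{i<j} σ_ij = 6.910
σ²_total = 9.273 + 2 × 6.910 = 23.093
α = (k/(k−1))·(1 − Σσᵢ²/σ²_total) = (5/4)·(1 − 9.273/23.093) = 0.748

α = 0.748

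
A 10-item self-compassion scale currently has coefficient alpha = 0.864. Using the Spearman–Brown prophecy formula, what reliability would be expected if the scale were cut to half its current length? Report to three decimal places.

predicted reliability = 0.761

Length factor m = 1/2
α' = m·α / (1 − (1−m)·α)
   = 1/2 × 0.864 / (1 − (1 − 1/2) × 0.864)
   = 0.4320 / 0.5680 = 0.761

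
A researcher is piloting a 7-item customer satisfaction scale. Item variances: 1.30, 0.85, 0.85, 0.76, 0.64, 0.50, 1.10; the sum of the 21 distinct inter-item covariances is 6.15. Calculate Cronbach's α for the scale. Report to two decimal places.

α = 0.78

Σσ²ᵢ = 1.30 + 0.85 + 0.85 + 0.76 + 0.64 + 0.50 + 1.10 = 6.00
Sum of distinct covariances = 6.15
σ²_T = Σσ²ᵢ + 2·Σcov = 6.00 + 2 × 6.15 = 18.30
α = (7/6)·(1 − 6.00/18.30) = 0.78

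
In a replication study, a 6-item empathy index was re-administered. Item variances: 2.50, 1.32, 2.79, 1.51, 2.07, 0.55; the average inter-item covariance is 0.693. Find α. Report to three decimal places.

α = 0.791

ΣVar(i) = 2.50 + 1.32 + 2.79 + 1.51 + 2.07 + 0.55 = 10.74
Sum of the 15 distinct covariances = 15 × 0.693 = 10.395
σ²_total = ΣVar(i) + 2·Σcov = 10.74 + 2 × 10.395 = 31.530
α = (6/5)·(1 − 10.74/31.530) = 0.791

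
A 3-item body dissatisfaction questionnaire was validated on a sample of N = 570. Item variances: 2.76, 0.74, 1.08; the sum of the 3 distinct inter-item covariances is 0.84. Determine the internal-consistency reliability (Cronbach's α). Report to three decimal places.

Σσᵢ² = 2.76 + 0.74 + 1.08 = 4.58
Sum of distinct covariances = 0.84
σ²_total = Σσᵢ² + 2·Σcov = 4.58 + 2 × 0.84 = 6.26
α = (3/2)·(1 − 4.58/6.26) = 0.403

Cronbach's α = 0.403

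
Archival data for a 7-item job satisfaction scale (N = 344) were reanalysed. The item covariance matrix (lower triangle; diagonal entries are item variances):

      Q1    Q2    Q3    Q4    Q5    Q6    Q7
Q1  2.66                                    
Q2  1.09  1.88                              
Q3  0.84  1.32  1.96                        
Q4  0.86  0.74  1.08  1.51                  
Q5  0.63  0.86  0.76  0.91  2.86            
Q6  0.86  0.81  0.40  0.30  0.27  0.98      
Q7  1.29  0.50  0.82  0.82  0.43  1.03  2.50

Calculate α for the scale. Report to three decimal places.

Σσ²ᵢ = 2.66 + 1.88 + 1.96 + 1.51 + 2.86 + 0.98 + 2.50 = 14.35
Σ_{i<j} σ_ij = 16.62
σ²_T = 14.35 + 2 × 16.62 = 47.59
α = (k/(k−1))·(1 − Σσ²ᵢ/σ²_T) = (7/6)·(1 − 14.35/47.59) = 0.815

α = 0.815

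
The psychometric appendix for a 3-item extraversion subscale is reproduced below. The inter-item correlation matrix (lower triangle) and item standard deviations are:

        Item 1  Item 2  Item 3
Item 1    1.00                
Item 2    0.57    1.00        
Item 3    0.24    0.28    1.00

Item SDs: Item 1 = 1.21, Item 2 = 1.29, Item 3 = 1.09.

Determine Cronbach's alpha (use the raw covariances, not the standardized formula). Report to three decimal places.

Cronbach's alpha = 0.639

Σσ²ᵢ = 1.21² + 1.29² + 1.09² = 4.3163
Covariances σ_ij = r_ij · s_i · s_j:
  σ(Item 1,Item 2) = 0.57 × 1.21 × 1.29 = 0.8897
  σ(Item 1,Item 3) = 0.24 × 1.21 × 1.09 = 0.3165
  σ(Item 2,Item 3) = 0.28 × 1.29 × 1.09 = 0.3937
σ²_T = Σσ²ᵢ + 2·Σσ_ij = 4.3163 + 2 × 1.5999 = 7.5161
α = (3/2)·(1 − 4.3163/7.5161) = 0.639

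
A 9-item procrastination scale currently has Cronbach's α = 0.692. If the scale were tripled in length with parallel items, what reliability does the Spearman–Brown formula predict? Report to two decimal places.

Length factor m = 3
α' = m·α / (1 + (m−1)·α)
   = 3 × 0.692 / (1 + (3 − 1) × 0.692)
   = 2.0760 / 2.3840 = 0.87

predicted reliability = 0.87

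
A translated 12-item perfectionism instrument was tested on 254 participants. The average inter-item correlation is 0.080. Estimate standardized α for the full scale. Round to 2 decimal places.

standardized α = 0.51

Standardized α = k·r̄ / (1 + (k−1)·r̄) = 12 × 0.080 / (1 + 11 × 0.080)
  = 0.9600 / 1.8800 = 0.51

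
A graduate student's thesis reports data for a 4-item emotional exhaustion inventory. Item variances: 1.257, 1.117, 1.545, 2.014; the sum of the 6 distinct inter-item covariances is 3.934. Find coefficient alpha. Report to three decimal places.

coefficient alpha = 0.760

Σσ²ᵢ = 1.257 + 1.117 + 1.545 + 2.014 = 5.933
Sum of distinct covariances = 3.934
Var(T) = Σσ²ᵢ + 2·Σcov = 5.933 + 2 × 3.934 = 13.801
α = (4/3)·(1 − 5.933/13.801) = 0.760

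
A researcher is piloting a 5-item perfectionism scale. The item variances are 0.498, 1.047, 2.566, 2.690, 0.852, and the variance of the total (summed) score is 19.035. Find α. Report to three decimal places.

sum of item variances = 0.498 + 1.047 + 2.566 + 2.690 + 0.852 = 7.653
α = (k/(k−1))·(1 − sum of item variances/total variance) = (5/4)·(1 − 7.653/19.035) = 0.747

α = 0.747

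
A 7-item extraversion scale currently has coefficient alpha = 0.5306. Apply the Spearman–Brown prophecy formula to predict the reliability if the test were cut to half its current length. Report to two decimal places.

predicted reliability = 0.36

Length factor m = 1/2
α' = m·α / (1 − (1−m)·α)
   = 1/2 × 0.5306 / (1 − (1 − 1/2) × 0.5306)
   = 0.2653 / 0.7347 = 0.36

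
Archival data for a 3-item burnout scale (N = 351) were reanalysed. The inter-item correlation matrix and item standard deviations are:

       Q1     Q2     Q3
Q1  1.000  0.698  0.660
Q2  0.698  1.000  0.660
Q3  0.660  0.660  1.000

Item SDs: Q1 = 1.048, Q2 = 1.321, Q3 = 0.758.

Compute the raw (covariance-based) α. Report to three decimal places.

Σσ²ᵢ = 1.048² + 1.321² + 0.758² = 3.4179
Covariances σ_ij = r_ij · s_i · s_j:
  σ(Q1,Q2) = 0.698 × 1.048 × 1.321 = 0.9663
  σ(Q1,Q3) = 0.660 × 1.048 × 0.758 = 0.5243
  σ(Q2,Q3) = 0.660 × 1.321 × 0.758 = 0.6609
σ²_T = Σσ²ᵢ + 2·Σσ_ij = 3.4179 + 2 × 2.1515 = 7.7209
α = (3/2)·(1 − 3.4179/7.7209) = 0.836

α = 0.836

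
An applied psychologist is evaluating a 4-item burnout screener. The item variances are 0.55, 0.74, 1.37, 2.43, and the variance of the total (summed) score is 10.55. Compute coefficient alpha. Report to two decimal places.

Σσᵢ² = 0.55 + 0.74 + 1.37 + 2.43 = 5.09
α = (k/(k−1))·(1 − Σσᵢ²/total variance) = (4/3)·(1 − 5.09/10.55) = 0.69

coefficient alpha = 0.69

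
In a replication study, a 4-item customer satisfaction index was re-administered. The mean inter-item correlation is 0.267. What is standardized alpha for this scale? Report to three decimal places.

Standardized α = k·r̄ / (1 + (k−1)·r̄) = 4 × 0.267 / (1 + 3 × 0.267)
  = 1.0680 / 1.8010 = 0.593

α = 0.593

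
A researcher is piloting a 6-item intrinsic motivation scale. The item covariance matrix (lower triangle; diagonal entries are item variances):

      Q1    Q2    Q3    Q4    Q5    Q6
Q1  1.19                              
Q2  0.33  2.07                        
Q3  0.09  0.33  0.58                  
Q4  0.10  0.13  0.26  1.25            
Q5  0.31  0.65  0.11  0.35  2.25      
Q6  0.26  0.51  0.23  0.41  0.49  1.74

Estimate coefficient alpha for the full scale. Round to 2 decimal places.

Σσ²ᵢ = 1.19 + 2.07 + 0.58 + 1.25 + 2.25 + 1.74 = 9.08
Sum of off-diagonal covariances = 4.56
Var(T) = 9.08 + 2 × 4.56 = 18.20
α = (k/(k−1))·(1 − Σσ²ᵢ/Var(T)) = (6/5)·(1 − 9.08/18.20) = 0.60

α = 0.60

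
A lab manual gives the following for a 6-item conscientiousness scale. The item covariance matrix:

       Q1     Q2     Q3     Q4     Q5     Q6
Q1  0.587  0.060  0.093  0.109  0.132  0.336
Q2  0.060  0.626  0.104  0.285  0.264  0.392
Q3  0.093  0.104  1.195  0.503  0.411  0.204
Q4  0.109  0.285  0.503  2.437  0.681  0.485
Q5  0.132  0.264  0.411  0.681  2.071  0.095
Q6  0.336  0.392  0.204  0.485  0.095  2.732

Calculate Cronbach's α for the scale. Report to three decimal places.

Cronbach's α = 0.555

Σσ²ᵢ = 0.587 + 0.626 + 1.195 + 2.437 + 2.071 + 2.732 = 9.648
Sum of off-diagonal covariances = 4.154
σ²_T = 9.648 + 2 × 4.154 = 17.956
α = (k/(k−1))·(1 − Σσ²ᵢ/σ²_T) = (6/5)·(1 − 9.648/17.956) = 0.555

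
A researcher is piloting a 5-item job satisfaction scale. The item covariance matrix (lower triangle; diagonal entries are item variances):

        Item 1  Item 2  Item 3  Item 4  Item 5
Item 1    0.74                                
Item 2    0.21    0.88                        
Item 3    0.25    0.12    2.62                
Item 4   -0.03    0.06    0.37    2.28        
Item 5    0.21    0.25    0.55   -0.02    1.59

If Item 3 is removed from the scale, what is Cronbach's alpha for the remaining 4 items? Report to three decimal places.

α = 0.265

Remaining items: Item 1, Item 2, Item 4, Item 5 (k = 4).
ΣVar(i) = 0.74 + 0.88 + 2.28 + 1.59 = 5.49
σ²_T = 5.49 + 2 × 0.68 = 6.85
α (item deleted) = (4/3)·(1 − 5.49/6.85) = 0.265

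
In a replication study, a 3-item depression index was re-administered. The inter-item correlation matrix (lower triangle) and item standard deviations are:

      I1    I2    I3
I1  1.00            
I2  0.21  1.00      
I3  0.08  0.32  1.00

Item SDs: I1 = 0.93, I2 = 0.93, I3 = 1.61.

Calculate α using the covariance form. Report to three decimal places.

α = 0.398

Σσ²ᵢ = 0.93² + 0.93² + 1.61² = 4.3219
Covariances σ_ij = r_ij · s_i · s_j:
  σ(I1,I2) = 0.21 × 0.93 × 0.93 = 0.1816
  σ(I1,I3) = 0.08 × 0.93 × 1.61 = 0.1198
  σ(I2,I3) = 0.32 × 0.93 × 1.61 = 0.4791
σ²_T = Σσ²ᵢ + 2·Σσ_ij = 4.3219 + 2 × 0.7805 = 5.8829
α = (3/2)·(1 − 4.3219/5.8829) = 0.398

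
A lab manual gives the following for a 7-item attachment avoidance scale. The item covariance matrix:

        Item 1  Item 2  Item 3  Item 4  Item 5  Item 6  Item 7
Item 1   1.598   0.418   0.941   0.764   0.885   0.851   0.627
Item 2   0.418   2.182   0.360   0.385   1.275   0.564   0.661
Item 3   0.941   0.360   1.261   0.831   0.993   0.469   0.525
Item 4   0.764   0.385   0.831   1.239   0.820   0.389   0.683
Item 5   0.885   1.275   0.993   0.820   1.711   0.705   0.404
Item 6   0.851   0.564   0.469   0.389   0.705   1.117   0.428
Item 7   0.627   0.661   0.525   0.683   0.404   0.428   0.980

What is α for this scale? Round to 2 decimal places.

α = 0.86

Σσᵢ² = 1.598 + 2.182 + 1.261 + 1.239 + 1.711 + 1.117 + 0.980 = 10.088
Σ_{i<j} σ_ij = 13.978
total variance = 10.088 + 2 × 13.978 = 38.044
α = (k/(k−1))·(1 − Σσᵢ²/total variance) = (7/6)·(1 − 10.088/38.044) = 0.86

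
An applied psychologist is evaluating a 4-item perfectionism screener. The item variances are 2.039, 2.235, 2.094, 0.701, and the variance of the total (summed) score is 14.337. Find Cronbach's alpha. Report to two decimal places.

Cronbach's alpha = 0.68

ΣVar(i) = 2.039 + 2.235 + 2.094 + 0.701 = 7.069
α = (k/(k−1))·(1 − ΣVar(i)/total variance) = (4/3)·(1 − 7.069/14.337) = 0.68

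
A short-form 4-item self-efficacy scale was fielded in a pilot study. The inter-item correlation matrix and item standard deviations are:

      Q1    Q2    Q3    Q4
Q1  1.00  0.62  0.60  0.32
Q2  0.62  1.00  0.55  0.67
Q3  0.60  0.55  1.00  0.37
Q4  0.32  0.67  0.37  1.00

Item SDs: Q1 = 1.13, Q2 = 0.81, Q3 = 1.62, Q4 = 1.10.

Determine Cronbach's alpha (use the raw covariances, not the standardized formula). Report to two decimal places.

Σσ²ᵢ = 1.13² + 0.81² + 1.62² + 1.10² = 5.7674
Covariances σ_ij = r_ij · s_i · s_j:
  σ(Q1,Q2) = 0.62 × 1.13 × 0.81 = 0.5675
  σ(Q1,Q3) = 0.60 × 1.13 × 1.62 = 1.0984
  σ(Q1,Q4) = 0.32 × 1.13 × 1.10 = 0.3978
  σ(Q2,Q3) = 0.55 × 0.81 × 1.62 = 0.7217
  σ(Q2,Q4) = 0.67 × 0.81 × 1.10 = 0.5970
  σ(Q3,Q4) = 0.37 × 1.62 × 1.10 = 0.6593
σ²_T = Σσ²ᵢ + 2·Σσ_ij = 5.7674 + 2 × 4.0417 = 13.8508
α = (4/3)·(1 − 5.7674/13.8508) = 0.78

α = 0.78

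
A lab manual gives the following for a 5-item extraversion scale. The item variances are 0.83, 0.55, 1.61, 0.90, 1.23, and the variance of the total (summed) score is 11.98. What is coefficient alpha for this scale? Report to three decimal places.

α = 0.716

ΣVar(i) = 0.83 + 0.55 + 1.61 + 0.90 + 1.23 = 5.12
α = (k/(k−1))·(1 − ΣVar(i)/σ²_total) = (5/4)·(1 − 5.12/11.98) = 0.716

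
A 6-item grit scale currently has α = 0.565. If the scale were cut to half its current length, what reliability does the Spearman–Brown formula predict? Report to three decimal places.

Length factor m = 1/2
α' = m·α / (1 − (1−m)·α)
   = 1/2 × 0.565 / (1 − (1 − 1/2) × 0.565)
   = 0.2825 / 0.7175 = 0.394

predicted reliability = 0.394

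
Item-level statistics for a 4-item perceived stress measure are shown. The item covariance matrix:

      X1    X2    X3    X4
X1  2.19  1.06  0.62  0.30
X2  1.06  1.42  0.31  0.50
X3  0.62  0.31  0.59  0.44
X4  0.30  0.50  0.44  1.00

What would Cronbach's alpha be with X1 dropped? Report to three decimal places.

α = 0.681

Remaining items: X2, X3, X4 (k = 3).
ΣVar(i) = 1.42 + 0.59 + 1.00 = 3.01
σ²_T = 3.01 + 2 × 1.25 = 5.51
α (item deleted) = (3/2)·(1 − 3.01/5.51) = 0.681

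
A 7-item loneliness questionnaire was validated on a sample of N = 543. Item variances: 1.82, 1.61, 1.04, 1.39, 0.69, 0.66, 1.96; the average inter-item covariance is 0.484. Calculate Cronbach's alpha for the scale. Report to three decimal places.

Σσᵢ² = 1.82 + 1.61 + 1.04 + 1.39 + 0.69 + 0.66 + 1.96 = 9.17
Sum of the 21 distinct covariances = 21 × 0.484 = 10.164
total variance = Σσᵢ² + 2·Σcov = 9.17 + 2 × 10.164 = 29.498
α = (7/6)·(1 − 9.17/29.498) = 0.804

α = 0.804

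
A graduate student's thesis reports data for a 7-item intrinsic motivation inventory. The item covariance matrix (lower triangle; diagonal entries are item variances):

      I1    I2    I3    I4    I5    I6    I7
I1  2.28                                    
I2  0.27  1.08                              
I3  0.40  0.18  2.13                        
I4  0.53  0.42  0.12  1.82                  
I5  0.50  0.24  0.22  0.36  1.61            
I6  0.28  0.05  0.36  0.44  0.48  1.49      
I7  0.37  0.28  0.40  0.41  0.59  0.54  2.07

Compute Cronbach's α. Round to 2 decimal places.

Cronbach's α = 0.63

Σσ²ᵢ = 2.28 + 1.08 + 2.13 + 1.82 + 1.61 + 1.49 + 2.07 = 12.48
Σ_{i<j} σ_ij = 7.44
σ²_total = 12.48 + 2 × 7.44 = 27.36
α = (k/(k−1))·(1 − Σσ²ᵢ/σ²_total) = (7/6)·(1 − 12.48/27.36) = 0.63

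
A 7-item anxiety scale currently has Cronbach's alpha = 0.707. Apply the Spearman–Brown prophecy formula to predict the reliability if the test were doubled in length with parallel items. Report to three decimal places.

Length factor m = 2
α' = m·α / (1 + (m−1)·α)
   = 2 × 0.707 / (1 + (2 − 1) × 0.707)
   = 1.4140 / 1.7070 = 0.828

predicted reliability = 0.828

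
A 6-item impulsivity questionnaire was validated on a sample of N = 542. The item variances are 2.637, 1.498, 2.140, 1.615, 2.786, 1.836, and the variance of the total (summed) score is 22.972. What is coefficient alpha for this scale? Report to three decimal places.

α = 0.546

Σσ²ᵢ = 2.637 + 1.498 + 2.140 + 1.615 + 2.786 + 1.836 = 12.512
α = (k/(k−1))·(1 − Σσ²ᵢ/σ²_T) = (6/5)·(1 − 12.512/22.972) = 0.546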